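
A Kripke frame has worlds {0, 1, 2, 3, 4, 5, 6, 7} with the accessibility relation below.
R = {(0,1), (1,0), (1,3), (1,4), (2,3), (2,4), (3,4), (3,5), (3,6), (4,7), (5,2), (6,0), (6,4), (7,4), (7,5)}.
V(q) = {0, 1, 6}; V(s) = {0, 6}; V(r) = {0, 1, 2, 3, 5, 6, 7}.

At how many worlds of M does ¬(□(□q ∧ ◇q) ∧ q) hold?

Let φ = ¬(□(□q ∧ ◇q) ∧ q). Evaluate φ at each world:
  0 (successors {1}): φ is true.
  1 (successors {0, 3, 4}): φ is true.
  2 (successors {3, 4}): φ is true.
  3 (successors {4, 5, 6}): φ is true.
  4 (successors {7}): φ is true.
  5 (successors {2}): φ is true.
  6 (successors {0, 4}): φ is true.
  7 (successors {4, 5}): φ is true.
For instance, at 4:
  At 4: □(□q ∧ ◇q) ∧ q is false, so ¬(□(□q ∧ ◇q) ∧ q) is true.
    At 4: □(□q ∧ ◇q) is false, q is false, so □(□q ∧ ◇q) ∧ q is false.
      At 4: □(□q ∧ ◇q) requires □q ∧ ◇q at every successor {7}.
        □q ∧ ◇q fails at 7, so □(□q ∧ ◇q) is false at 4.
Satisfying worlds: {0, 1, 2, 3, 4, 5, 6, 7}

8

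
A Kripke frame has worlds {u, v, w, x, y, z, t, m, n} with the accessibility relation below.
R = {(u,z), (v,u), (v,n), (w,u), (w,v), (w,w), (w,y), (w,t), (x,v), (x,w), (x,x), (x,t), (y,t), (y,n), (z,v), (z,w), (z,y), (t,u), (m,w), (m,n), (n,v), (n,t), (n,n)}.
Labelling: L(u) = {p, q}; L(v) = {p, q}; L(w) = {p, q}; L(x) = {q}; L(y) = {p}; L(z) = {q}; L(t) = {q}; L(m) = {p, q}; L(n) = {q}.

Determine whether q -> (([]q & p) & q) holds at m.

At m: q is true, ([]q & p) & q is true, so q -> (([]q & p) & q) is true.
  At m: []q & p is true, q is true, so ([]q & p) & q is true.
    At m: []q is true, p is true, so []q & p is true.
      At m: []q requires q at every successor {w, n}.
        At w: q is true.
        At n: q is true.
      So []q is true at m.

Yes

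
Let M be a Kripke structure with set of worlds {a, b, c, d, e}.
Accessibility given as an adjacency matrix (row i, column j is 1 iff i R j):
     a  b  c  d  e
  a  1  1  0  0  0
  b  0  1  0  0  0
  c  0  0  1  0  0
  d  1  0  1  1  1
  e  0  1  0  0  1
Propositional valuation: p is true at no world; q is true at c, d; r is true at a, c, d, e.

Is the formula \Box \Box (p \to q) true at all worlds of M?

Yes

Recall that \Box ψ holds at a world iff ψ holds at every accessible world, and \Diamond ψ holds iff ψ holds at some accessible world.
Let φ = \Box \Box (p \to q). Evaluate φ at each world:
  a (successors {a, b}): φ is true.
  b (successors {b}): φ is true.
  c (successors {c}): φ is true.
  d (successors {a, c, d, e}): φ is true.
  e (successors {b, e}): φ is true.
For instance, at e:
  At e: \Box \Box (p \to q) requires \Box (p \to q) at every successor {b, e}.
      At b: \Box (p \to q) requires p \to q at every successor {b}.
        At b: p \to q is true.
      So \Box (p \to q) is true at b.
      At e: \Box (p \to q) requires p \to q at every successor {b, e}.
        At b: p \to q is true.
        At e: p \to q is true.
      So \Box (p \to q) is true at e.
  So \Box \Box (p \to q) is true at e.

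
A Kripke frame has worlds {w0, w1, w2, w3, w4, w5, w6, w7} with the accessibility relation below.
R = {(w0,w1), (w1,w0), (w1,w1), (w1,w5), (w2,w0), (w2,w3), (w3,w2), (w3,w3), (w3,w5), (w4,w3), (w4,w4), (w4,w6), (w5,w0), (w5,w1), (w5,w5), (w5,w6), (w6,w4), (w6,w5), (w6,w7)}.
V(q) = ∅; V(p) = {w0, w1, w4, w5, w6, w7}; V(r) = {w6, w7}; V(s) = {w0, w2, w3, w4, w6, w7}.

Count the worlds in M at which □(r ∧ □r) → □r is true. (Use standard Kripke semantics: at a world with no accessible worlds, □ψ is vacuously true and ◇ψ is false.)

8

Let φ = □(r ∧ □r) → □r. Evaluate φ at each world:
  w0 (successors {w1}): φ is true.
  w1 (successors {w0, w1, w5}): φ is true.
  w2 (successors {w0, w3}): φ is true.
  w3 (successors {w2, w3, w5}): φ is true.
  w4 (successors {w3, w4, w6}): φ is true.
  w5 (successors {w0, w1, w5, w6}): φ is true.
  w6 (successors {w4, w5, w7}): φ is true.
  w7 (successors ∅): φ is true.
For instance, at w4:
  At w4: □(r ∧ □r) is false, □r is false, so □(r ∧ □r) → □r is true.
    At w4: □(r ∧ □r) requires r ∧ □r at every successor {w3, w4, w6}.
      r ∧ □r fails at w3, so □(r ∧ □r) is false at w4.
    At w4: □r requires r at every successor {w3, w4, w6}.
      r fails at w3, so □r is false at w4.
Satisfying worlds: {w0, w1, w2, w3, w4, w5, w6, w7}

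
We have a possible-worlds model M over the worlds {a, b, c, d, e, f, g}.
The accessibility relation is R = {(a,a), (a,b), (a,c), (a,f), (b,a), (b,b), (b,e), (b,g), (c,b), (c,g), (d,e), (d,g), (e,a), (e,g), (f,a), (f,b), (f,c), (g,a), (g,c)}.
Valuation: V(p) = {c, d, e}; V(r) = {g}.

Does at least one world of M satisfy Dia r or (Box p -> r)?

Let φ = Dia r or (Box p -> r). Evaluate φ at each world:
  a (successors {a, b, c, f}): φ is true.
  b (successors {a, b, e, g}): φ is true.
  c (successors {b, g}): φ is true.
  d (successors {e, g}): φ is true.
  e (successors {a, g}): φ is true.
  f (successors {a, b, c}): φ is true.
  g (successors {a, c}): φ is true.
Detail at a (witness):
  At a: Dia r is false, Box p -> r is true, so Dia r or (Box p -> r) is true.
    At a: Dia r requires r at some successor in {a, b, c, f}.
      At a: r is false.
      At b: r is false.
      At c: r is false.
      At f: r is false.
    So Dia r is false at a.
    At a: Box p is false, r is false, so Box p -> r is true.
      At a: Box p requires p at every successor {a, b, c, f}.
        p fails at a, so Box p is false at a.

Yes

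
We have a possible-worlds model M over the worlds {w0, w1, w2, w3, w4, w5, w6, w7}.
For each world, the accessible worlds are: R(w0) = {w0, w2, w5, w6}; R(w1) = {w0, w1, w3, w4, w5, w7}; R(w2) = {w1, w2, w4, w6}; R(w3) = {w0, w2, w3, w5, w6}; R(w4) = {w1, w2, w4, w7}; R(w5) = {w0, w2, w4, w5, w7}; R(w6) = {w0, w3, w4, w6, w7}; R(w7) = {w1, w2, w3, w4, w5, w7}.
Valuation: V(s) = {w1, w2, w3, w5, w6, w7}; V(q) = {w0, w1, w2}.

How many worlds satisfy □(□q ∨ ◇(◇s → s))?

Recall that □ψ holds at a world iff ψ holds at every accessible world, and ◇ψ holds iff ψ holds at some accessible world.
Let φ = □(□q ∨ ◇(◇s → s)). Evaluate φ at each world:
  w0 (successors {w0, w2, w5, w6}): φ is true.
  w1 (successors {w0, w1, w3, w4, w5, w7}): φ is true.
  w2 (successors {w1, w2, w4, w6}): φ is true.
  w3 (successors {w0, w2, w3, w5, w6}): φ is true.
  w4 (successors {w1, w2, w4, w7}): φ is true.
  w5 (successors {w0, w2, w4, w5, w7}): φ is true.
  w6 (successors {w0, w3, w4, w6, w7}): φ is true.
  w7 (successors {w1, w2, w3, w4, w5, w7}): φ is true.
For instance, at w7:
  At w7: □(□q ∨ ◇(◇s → s)) requires □q ∨ ◇(◇s → s) at every successor {w1, w2, w3, w4, w5, w7}.
    At w1: □q ∨ ◇(◇s → s) is true.
    At w2: □q ∨ ◇(◇s → s) is true.
    At w3: □q ∨ ◇(◇s → s) is true.
    At w4: □q ∨ ◇(◇s → s) is true.
    At w5: □q ∨ ◇(◇s → s) is true.
    At w7: □q ∨ ◇(◇s → s) is true.
  So □(□q ∨ ◇(◇s → s)) is true at w7.
Satisfying worlds: {w0, w1, w2, w3, w4, w5, w6, w7}

8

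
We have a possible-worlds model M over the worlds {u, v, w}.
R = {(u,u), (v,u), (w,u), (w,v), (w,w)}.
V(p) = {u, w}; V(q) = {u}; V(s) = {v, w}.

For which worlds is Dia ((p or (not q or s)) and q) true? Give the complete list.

u, v, w

Let φ = Dia ((p or (not q or s)) and q). Evaluate φ at each world:
  u (successors {u}): φ is true.
  v (successors {u}): φ is true.
  w (successors {u, v, w}): φ is true.
For instance, at w:
  At w: Dia ((p or (not q or s)) and q) requires (p or (not q or s)) and q at some successor in {u, v, w}.
    (p or (not q or s)) and q holds at u, so Dia ((p or (not q or s)) and q) is true at w.
Satisfying worlds: {u, v, w}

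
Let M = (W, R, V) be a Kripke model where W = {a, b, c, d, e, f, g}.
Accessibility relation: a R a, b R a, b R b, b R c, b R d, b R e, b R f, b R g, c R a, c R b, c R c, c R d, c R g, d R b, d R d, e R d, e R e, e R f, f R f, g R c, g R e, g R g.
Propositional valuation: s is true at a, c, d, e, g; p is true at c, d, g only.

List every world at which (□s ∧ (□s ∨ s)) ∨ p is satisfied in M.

Let φ = (□s ∧ (□s ∨ s)) ∨ p. Evaluate φ at each world:
  a (successors {a}): φ is true.
  b (successors {a, b, c, d, e, f, g}): φ is false.
  c (successors {a, b, c, d, g}): φ is true.
  d (successors {b, d}): φ is true.
  e (successors {d, e, f}): φ is false.
  f (successors {f}): φ is false.
  g (successors {c, e, g}): φ is true.
For instance, at b:
  At b: □s ∧ (□s ∨ s) is false, p is false, so (□s ∧ (□s ∨ s)) ∨ p is false.
    At b: □s is false, □s ∨ s is false, so □s ∧ (□s ∨ s) is false.
      At b: □s requires s at every successor {a, b, c, d, e, f, g}.
        s fails at b, so □s is false at b.
      At b: □s is false, s is false, so □s ∨ s is false.
Satisfying worlds: {a, c, d, g}

a, c, d, g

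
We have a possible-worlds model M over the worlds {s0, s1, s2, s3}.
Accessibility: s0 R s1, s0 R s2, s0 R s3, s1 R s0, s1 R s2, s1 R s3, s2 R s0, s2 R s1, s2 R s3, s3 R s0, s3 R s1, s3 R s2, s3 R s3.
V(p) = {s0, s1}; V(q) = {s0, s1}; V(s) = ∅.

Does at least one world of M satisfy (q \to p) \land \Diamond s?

No

Let φ = (q \to p) \land \Diamond s. Evaluate φ at each world:
  s0 (successors {s1, s2, s3}): φ is false.
  s1 (successors {s0, s2, s3}): φ is false.
  s2 (successors {s0, s1, s3}): φ is false.
  s3 (successors {s0, s1, s2, s3}): φ is false.
For instance, at s3:
  At s3: q \to p is true, \Diamond s is false, so (q \to p) \land \Diamond s is false.
    At s3: \Diamond s requires s at some successor in {s0, s1, s2, s3}.
      At s0: s is false.
      At s1: s is false.
      At s2: s is false.
      At s3: s is false.
    So \Diamond s is false at s3.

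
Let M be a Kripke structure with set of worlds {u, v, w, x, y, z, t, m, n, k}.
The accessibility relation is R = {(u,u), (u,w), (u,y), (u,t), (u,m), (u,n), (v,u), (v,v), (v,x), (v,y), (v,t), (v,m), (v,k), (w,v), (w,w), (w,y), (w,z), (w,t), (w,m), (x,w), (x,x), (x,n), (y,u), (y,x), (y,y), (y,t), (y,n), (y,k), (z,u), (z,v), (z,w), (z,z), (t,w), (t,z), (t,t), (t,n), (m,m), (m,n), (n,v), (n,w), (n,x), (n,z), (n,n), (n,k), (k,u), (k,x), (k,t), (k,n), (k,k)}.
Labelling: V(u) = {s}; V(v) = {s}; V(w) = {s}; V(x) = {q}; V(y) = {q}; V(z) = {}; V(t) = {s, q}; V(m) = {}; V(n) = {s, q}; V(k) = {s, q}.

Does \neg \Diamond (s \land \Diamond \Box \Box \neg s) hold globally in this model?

Yes

Let φ = \neg \Diamond (s \land \Diamond \Box \Box \neg s). Evaluate φ at each world:
  u (successors {u, w, y, t, m, n}): φ is true.
  v (successors {u, v, x, y, t, m, k}): φ is true.
  w (successors {v, w, y, z, t, m}): φ is true.
  x (successors {w, x, n}): φ is true.
  y (successors {u, x, y, t, n, k}): φ is true.
  z (successors {u, v, w, z}): φ is true.
  t (successors {w, z, t, n}): φ is true.
  m (successors {m, n}): φ is true.
  n (successors {v, w, x, z, n, k}): φ is true.
  k (successors {u, x, t, n, k}): φ is true.
For instance, at v:
  At v: \Diamond (s \land \Diamond \Box \Box \neg s) is false, so \neg \Diamond (s \land \Diamond \Box \Box \neg s) is true.
    At v: \Diamond (s \land \Diamond \Box \Box \neg s) requires s \land \Diamond \Box \Box \neg s at some successor in {u, v, x, y, t, m, k}.
      At u: s \land \Diamond \Box \Box \neg s is false.
      At v: s \land \Diamond \Box \Box \neg s is false.
      At x: s \land \Diamond \Box \Box \neg s is false.
      At y: s \land \Diamond \Box \Box \neg s is false.
      At t: s \land \Diamond \Box \Box \neg s is false.
      At m: s \land \Diamond \Box \Box \neg s is false.
      At k: s \land \Diamond \Box \Box \neg s is false.
    So \Diamond (s \land \Diamond \Box \Box \neg s) is false at v.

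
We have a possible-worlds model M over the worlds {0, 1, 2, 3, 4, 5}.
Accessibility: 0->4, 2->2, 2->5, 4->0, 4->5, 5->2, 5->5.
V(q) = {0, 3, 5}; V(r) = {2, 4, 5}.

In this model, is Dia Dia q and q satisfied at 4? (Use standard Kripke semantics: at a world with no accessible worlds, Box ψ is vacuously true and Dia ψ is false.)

No

At 4: Dia Dia q is true, q is false, so Dia Dia q and q is false.
  At 4: Dia Dia q requires Dia q at some successor in {0, 5}.
    Dia q holds at 5, so Dia Dia q is true at 4.
      At 5: Dia q requires q at some successor in {2, 5}.
        q holds at 5, so Dia q is true at 5.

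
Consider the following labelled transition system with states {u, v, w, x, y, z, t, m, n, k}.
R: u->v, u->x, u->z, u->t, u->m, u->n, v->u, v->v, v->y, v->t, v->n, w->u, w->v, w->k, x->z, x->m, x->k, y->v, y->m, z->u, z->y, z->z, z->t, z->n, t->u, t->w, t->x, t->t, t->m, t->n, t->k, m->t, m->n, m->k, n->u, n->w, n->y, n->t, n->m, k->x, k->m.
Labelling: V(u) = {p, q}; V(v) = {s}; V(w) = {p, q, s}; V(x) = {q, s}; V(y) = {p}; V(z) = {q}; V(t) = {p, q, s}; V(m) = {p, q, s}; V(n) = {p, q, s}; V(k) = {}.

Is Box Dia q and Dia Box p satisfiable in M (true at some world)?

Let φ = Box Dia q and Dia Box p. Evaluate φ at each world:
  u (successors {v, x, z, t, m, n}): φ is true.
  v (successors {u, v, y, t, n}): φ is true.
  w (successors {u, v, k}): φ is false.
  x (successors {z, m, k}): φ is false.
  y (successors {v, m}): φ is false.
  z (successors {u, y, z, t, n}): φ is true.
  t (successors {u, w, x, t, m, n, k}): φ is true.
  m (successors {t, n, k}): φ is true.
  n (successors {u, w, y, t, m}): φ is false.
  k (successors {x, m}): φ is false.
Detail at u (witness):
  At u: Box Dia q is true, Dia Box p is true, so Box Dia q and Dia Box p is true.
    At u: Box Dia q requires Dia q at every successor {v, x, z, t, m, n}.
      At v: Dia q is true.
      At x: Dia q is true.
      At z: Dia q is true.
      At t: Dia q is true.
      At m: Dia q is true.
      At n: Dia q is true.
    So Box Dia q is true at u.
    At u: Dia Box p requires Box p at some successor in {v, x, z, t, m, n}.
      Box p holds at n, so Dia Box p is true at u.

Yes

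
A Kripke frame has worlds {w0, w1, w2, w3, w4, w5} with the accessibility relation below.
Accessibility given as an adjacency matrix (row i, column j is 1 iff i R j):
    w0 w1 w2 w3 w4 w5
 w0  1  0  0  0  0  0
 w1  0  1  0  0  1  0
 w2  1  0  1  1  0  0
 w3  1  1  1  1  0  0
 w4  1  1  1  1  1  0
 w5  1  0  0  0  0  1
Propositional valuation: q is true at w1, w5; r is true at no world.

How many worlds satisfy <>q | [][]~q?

5

Let φ = <>q | [][]~q. Evaluate φ at each world:
  w0 (successors {w0}): φ is true.
  w1 (successors {w1, w4}): φ is true.
  w2 (successors {w0, w2, w3}): φ is false.
  w3 (successors {w0, w1, w2, w3}): φ is true.
  w4 (successors {w0, w1, w2, w3, w4}): φ is true.
  w5 (successors {w0, w5}): φ is true.
For instance, at w3:
  At w3: <>q is true, [][]~q is false, so <>q | [][]~q is true.
    At w3: <>q requires q at some successor in {w0, w1, w2, w3}.
      q holds at w1, so <>q is true at w3.
    At w3: [][]~q requires []~q at every successor {w0, w1, w2, w3}.
      []~q fails at w1, so [][]~q is false at w3.
Satisfying worlds: {w0, w1, w3, w4, w5}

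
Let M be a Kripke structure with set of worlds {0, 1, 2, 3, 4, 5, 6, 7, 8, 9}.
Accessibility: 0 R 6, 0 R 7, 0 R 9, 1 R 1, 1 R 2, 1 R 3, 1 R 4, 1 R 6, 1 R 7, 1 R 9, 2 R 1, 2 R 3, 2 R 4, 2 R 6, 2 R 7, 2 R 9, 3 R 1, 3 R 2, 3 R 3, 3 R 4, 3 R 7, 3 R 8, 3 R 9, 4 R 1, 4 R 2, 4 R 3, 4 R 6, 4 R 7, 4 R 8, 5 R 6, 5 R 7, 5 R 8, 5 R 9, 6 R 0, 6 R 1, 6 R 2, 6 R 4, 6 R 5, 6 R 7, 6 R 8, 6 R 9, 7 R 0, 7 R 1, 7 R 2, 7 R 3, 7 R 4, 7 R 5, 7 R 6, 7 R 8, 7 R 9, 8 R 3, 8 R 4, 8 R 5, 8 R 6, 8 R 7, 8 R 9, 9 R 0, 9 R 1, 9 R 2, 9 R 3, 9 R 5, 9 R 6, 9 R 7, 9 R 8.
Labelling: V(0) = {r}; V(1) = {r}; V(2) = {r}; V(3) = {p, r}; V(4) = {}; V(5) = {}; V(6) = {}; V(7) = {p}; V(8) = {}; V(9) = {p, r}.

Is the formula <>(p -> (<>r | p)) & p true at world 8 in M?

No

At 8: <>(p -> (<>r | p)) is true, p is false, so <>(p -> (<>r | p)) & p is false.
  At 8: <>(p -> (<>r | p)) requires p -> (<>r | p) at some successor in {3, 4, 5, 6, 7, 9}.
    p -> (<>r | p) holds at 3, so <>(p -> (<>r | p)) is true at 8.
      At 3: p is true, <>r | p is true, so p -> (<>r | p) is true.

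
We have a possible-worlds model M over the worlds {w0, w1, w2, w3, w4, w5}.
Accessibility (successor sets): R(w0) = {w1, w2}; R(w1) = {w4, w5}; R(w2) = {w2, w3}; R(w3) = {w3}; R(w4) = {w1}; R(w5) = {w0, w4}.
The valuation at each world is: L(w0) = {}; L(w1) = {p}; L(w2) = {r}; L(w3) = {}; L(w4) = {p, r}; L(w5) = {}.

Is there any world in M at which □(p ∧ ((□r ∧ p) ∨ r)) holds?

Let φ = □(p ∧ ((□r ∧ p) ∨ r)). Evaluate φ at each world:
  w0 (successors {w1, w2}): φ is false.
  w1 (successors {w4, w5}): φ is false.
  w2 (successors {w2, w3}): φ is false.
  w3 (successors {w3}): φ is false.
  w4 (successors {w1}): φ is false.
  w5 (successors {w0, w4}): φ is false.
For instance, at w3:
  At w3: □(p ∧ ((□r ∧ p) ∨ r)) requires p ∧ ((□r ∧ p) ∨ r) at every successor {w3}.
    p ∧ ((□r ∧ p) ∨ r) fails at w3, so □(p ∧ ((□r ∧ p) ∨ r)) is false at w3.
      At w3: p is false, (□r ∧ p) ∨ r is false, so p ∧ ((□r ∧ p) ∨ r) is false.

No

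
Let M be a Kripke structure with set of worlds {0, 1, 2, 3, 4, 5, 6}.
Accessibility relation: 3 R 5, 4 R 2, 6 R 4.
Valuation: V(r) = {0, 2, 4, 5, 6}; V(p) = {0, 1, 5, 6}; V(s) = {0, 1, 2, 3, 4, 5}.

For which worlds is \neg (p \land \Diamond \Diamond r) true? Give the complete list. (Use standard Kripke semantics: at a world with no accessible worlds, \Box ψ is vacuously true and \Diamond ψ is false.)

Let φ = \neg (p \land \Diamond \Diamond r). Evaluate φ at each world:
  0 (successors ∅): φ is true.
  1 (successors ∅): φ is true.
  2 (successors ∅): φ is true.
  3 (successors {5}): φ is true.
  4 (successors {2}): φ is true.
  5 (successors ∅): φ is true.
  6 (successors {4}): φ is false.
For instance, at 6:
  At 6: p \land \Diamond \Diamond r is true, so \neg (p \land \Diamond \Diamond r) is false.
    At 6: p is true, \Diamond \Diamond r is true, so p \land \Diamond \Diamond r is true.
      At 6: \Diamond \Diamond r requires \Diamond r at some successor in {4}.
        \Diamond r holds at 4, so \Diamond \Diamond r is true at 6.
Satisfying worlds: {0, 1, 2, 3, 4, 5}

0, 1, 2, 3, 4, 5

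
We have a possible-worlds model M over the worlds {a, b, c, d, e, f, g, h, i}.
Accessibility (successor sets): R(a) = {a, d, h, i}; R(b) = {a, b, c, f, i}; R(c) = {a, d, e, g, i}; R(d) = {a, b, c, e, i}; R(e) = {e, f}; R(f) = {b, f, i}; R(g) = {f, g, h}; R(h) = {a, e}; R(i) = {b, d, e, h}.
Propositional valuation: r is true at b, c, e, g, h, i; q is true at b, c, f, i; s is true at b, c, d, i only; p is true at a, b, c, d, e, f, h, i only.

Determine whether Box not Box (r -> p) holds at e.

No

At e: Box not Box (r -> p) requires not Box (r -> p) at every successor {e, f}.
  not Box (r -> p) fails at e, so Box not Box (r -> p) is false at e.
    At e: Box (r -> p) is true, so not Box (r -> p) is false.
      At e: Box (r -> p) requires r -> p at every successor {e, f}.
        At e: r -> p is true.
        At f: r -> p is true.
      So Box (r -> p) is true at e.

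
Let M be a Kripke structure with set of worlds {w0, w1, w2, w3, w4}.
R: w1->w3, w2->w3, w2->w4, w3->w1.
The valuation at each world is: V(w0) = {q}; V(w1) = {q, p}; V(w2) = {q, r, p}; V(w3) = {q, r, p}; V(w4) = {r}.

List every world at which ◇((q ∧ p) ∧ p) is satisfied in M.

w1, w2, w3

Let φ = ◇((q ∧ p) ∧ p). Evaluate φ at each world:
  w0 (successors ∅): φ is false.
  w1 (successors {w3}): φ is true.
  w2 (successors {w3, w4}): φ is true.
  w3 (successors {w1}): φ is true.
  w4 (successors ∅): φ is false.
For instance, at w3:
  At w3: ◇((q ∧ p) ∧ p) requires (q ∧ p) ∧ p at some successor in {w1}.
    (q ∧ p) ∧ p holds at w1, so ◇((q ∧ p) ∧ p) is true at w3.
Satisfying worlds: {w1, w2, w3}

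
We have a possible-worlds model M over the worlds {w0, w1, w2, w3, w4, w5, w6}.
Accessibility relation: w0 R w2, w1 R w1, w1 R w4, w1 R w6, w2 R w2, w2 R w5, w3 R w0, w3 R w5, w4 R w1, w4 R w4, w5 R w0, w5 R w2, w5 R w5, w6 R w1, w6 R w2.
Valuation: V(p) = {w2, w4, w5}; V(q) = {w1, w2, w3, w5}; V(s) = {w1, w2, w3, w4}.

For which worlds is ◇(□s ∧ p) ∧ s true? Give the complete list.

w1, w4

Let φ = ◇(□s ∧ p) ∧ s. Evaluate φ at each world:
  w0 (successors {w2}): φ is false.
  w1 (successors {w1, w4, w6}): φ is true.
  w2 (successors {w2, w5}): φ is false.
  w3 (successors {w0, w5}): φ is false.
  w4 (successors {w1, w4}): φ is true.
  w5 (successors {w0, w2, w5}): φ is false.
  w6 (successors {w1, w2}): φ is false.
For instance, at w6:
  At w6: ◇(□s ∧ p) is false, s is false, so ◇(□s ∧ p) ∧ s is false.
    At w6: ◇(□s ∧ p) requires □s ∧ p at some successor in {w1, w2}.
      At w1: □s ∧ p is false.
      At w2: □s ∧ p is false.
    So ◇(□s ∧ p) is false at w6.
Satisfying worlds: {w1, w4}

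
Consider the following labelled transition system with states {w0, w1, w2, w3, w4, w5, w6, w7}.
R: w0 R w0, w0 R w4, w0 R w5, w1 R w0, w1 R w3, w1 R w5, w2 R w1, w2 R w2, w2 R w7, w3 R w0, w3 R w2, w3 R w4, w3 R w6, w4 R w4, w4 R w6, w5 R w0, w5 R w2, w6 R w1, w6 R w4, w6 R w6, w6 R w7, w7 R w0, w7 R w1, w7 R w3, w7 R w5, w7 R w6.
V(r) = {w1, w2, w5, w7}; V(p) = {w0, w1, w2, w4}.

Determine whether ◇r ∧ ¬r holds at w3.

Yes

At w3: ◇r is true, ¬r is true, so ◇r ∧ ¬r is true.
  At w3: ◇r requires r at some successor in {w0, w2, w4, w6}.
    r holds at w2, so ◇r is true at w3.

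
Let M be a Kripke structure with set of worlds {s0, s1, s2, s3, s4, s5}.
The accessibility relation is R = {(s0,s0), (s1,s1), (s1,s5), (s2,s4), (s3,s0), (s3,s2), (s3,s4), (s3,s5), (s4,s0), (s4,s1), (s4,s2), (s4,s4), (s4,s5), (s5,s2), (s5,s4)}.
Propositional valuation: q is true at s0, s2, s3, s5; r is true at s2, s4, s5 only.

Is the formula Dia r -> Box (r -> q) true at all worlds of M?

No

Let φ = Dia r -> Box (r -> q). Evaluate φ at each world:
  s0 (successors {s0}): φ is true.
  s1 (successors {s1, s5}): φ is true.
  s2 (successors {s4}): φ is false.
  s3 (successors {s0, s2, s4, s5}): φ is false.
  s4 (successors {s0, s1, s2, s4, s5}): φ is false.
  s5 (successors {s2, s4}): φ is false.
Detail at s2 (counterexample):
  At s2: Dia r is true, Box (r -> q) is false, so Dia r -> Box (r -> q) is false.
    At s2: Dia r requires r at some successor in {s4}.
      r holds at s4, so Dia r is true at s2.
    At s2: Box (r -> q) requires r -> q at every successor {s4}.
      r -> q fails at s4, so Box (r -> q) is false at s2.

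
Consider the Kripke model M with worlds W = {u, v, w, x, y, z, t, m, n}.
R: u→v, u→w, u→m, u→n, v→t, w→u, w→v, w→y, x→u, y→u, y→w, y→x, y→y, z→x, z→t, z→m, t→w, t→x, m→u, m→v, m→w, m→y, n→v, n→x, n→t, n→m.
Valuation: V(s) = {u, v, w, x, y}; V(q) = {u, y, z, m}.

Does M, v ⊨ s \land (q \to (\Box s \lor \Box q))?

Recall that \Box ψ holds at a world iff ψ holds at every accessible world, and \Diamond ψ holds iff ψ holds at some accessible world.
At v: s is true, q \to (\Box s \lor \Box q) is true, so s \land (q \to (\Box s \lor \Box q)) is true.
  At v: q is false, \Box s \lor \Box q is false, so q \to (\Box s \lor \Box q) is true.
    At v: \Box s is false, \Box q is false, so \Box s \lor \Box q is false.
      At v: \Box s requires s at every successor {t}.
        s fails at t, so \Box s is false at v.
      At v: \Box q requires q at every successor {t}.
        q fails at t, so \Box q is false at v.

Yes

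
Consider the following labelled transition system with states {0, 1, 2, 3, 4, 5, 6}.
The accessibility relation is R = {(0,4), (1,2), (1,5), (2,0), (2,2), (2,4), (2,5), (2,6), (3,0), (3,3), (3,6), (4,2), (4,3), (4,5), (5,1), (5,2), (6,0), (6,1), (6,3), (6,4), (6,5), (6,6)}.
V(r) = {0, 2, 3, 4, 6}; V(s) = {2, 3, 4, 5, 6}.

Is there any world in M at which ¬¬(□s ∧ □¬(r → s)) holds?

Let φ = ¬¬(□s ∧ □¬(r → s)). Evaluate φ at each world:
  0 (successors {4}): φ is false.
  1 (successors {2, 5}): φ is false.
  2 (successors {0, 2, 4, 5, 6}): φ is false.
  3 (successors {0, 3, 6}): φ is false.
  4 (successors {2, 3, 5}): φ is false.
  5 (successors {1, 2}): φ is false.
  6 (successors {0, 1, 3, 4, 5, 6}): φ is false.
For instance, at 0:
  At 0: ¬(□s ∧ □¬(r → s)) is true, so ¬¬(□s ∧ □¬(r → s)) is false.
    At 0: □s ∧ □¬(r → s) is false, so ¬(□s ∧ □¬(r → s)) is true.
      At 0: □s is true, □¬(r → s) is false, so □s ∧ □¬(r → s) is false.

No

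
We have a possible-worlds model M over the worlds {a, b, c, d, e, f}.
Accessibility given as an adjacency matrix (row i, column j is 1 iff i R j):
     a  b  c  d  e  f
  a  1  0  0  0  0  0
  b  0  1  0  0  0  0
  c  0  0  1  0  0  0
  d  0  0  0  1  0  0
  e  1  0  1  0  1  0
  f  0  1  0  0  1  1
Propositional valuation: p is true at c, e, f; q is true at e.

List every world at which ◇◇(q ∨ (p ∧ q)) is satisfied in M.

e, f

Let φ = ◇◇(q ∨ (p ∧ q)). Evaluate φ at each world:
  a (successors {a}): φ is false.
  b (successors {b}): φ is false.
  c (successors {c}): φ is false.
  d (successors {d}): φ is false.
  e (successors {a, c, e}): φ is true.
  f (successors {b, e, f}): φ is true.
For instance, at a:
  At a: ◇◇(q ∨ (p ∧ q)) requires ◇(q ∨ (p ∧ q)) at some successor in {a}.
    At a: ◇(q ∨ (p ∧ q)) is false.
  So ◇◇(q ∨ (p ∧ q)) is false at a.
Satisfying worlds: {e, f}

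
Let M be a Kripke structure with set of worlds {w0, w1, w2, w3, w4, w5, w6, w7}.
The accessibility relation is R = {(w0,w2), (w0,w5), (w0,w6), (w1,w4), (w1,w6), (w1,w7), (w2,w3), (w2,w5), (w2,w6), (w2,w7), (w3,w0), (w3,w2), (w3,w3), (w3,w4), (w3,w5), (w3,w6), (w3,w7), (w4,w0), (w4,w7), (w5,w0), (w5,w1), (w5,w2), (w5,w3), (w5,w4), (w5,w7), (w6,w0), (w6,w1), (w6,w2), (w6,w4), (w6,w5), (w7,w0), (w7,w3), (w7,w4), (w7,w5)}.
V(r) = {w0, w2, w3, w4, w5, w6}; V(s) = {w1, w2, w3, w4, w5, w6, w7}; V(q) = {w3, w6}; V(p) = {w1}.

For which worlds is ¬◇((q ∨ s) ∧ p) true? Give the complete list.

w0, w1, w2, w3, w4, w7

Recall that ◇ψ holds at a world iff ψ holds at some accessible world.
Let φ = ¬◇((q ∨ s) ∧ p). Evaluate φ at each world:
  w0 (successors {w2, w5, w6}): φ is true.
  w1 (successors {w4, w6, w7}): φ is true.
  w2 (successors {w3, w5, w6, w7}): φ is true.
  w3 (successors {w0, w2, w3, w4, w5, w6, w7}): φ is true.
  w4 (successors {w0, w7}): φ is true.
  w5 (successors {w0, w1, w2, w3, w4, w7}): φ is false.
  w6 (successors {w0, w1, w2, w4, w5}): φ is false.
  w7 (successors {w0, w3, w4, w5}): φ is true.
For instance, at w4:
  At w4: ◇((q ∨ s) ∧ p) is false, so ¬◇((q ∨ s) ∧ p) is true.
    At w4: ◇((q ∨ s) ∧ p) requires (q ∨ s) ∧ p at some successor in {w0, w7}.
      At w0: (q ∨ s) ∧ p is false.
      At w7: (q ∨ s) ∧ p is false.
    So ◇((q ∨ s) ∧ p) is false at w4.
Satisfying worlds: {w0, w1, w2, w3, w4, w7}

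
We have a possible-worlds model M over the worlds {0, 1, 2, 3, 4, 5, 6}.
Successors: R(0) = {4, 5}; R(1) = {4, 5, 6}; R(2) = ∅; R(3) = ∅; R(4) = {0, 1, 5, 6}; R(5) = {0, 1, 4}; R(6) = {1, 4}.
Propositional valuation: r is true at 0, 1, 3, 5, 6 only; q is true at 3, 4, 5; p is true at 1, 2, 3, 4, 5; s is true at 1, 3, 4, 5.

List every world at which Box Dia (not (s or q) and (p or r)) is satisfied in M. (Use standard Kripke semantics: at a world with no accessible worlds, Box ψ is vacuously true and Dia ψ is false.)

Recall that Box ψ holds at a world iff ψ holds at every accessible world, and Dia ψ holds iff ψ holds at some accessible world.
Let φ = Box Dia (not (s or q) and (p or r)). Evaluate φ at each world:
  0 (successors {4, 5}): φ is true.
  1 (successors {4, 5, 6}): φ is false.
  2 (successors ∅): φ is true.
  3 (successors ∅): φ is true.
  4 (successors {0, 1, 5, 6}): φ is false.
  5 (successors {0, 1, 4}): φ is false.
  6 (successors {1, 4}): φ is true.
For instance, at 4:
  At 4: Box Dia (not (s or q) and (p or r)) requires Dia (not (s or q) and (p or r)) at every successor {0, 1, 5, 6}.
    Dia (not (s or q) and (p or r)) fails at 0, so Box Dia (not (s or q) and (p or r)) is false at 4.
      At 0: Dia (not (s or q) and (p or r)) requires not (s or q) and (p or r) at some successor in {4, 5}.
        At 4: not (s or q) and (p or r) is false.
        At 5: not (s or q) and (p or r) is false.
      So Dia (not (s or q) and (p or r)) is false at 0.
Satisfying worlds: {0, 2, 3, 6}

0, 2, 3, 6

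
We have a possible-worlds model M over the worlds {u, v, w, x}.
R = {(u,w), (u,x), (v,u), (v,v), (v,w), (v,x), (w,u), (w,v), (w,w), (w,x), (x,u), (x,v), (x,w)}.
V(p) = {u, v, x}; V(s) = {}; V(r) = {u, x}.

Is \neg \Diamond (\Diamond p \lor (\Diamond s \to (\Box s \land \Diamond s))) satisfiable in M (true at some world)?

No

Recall that \Box ψ holds at a world iff ψ holds at every accessible world, and \Diamond ψ holds iff ψ holds at some accessible world.
Let φ = \neg \Diamond (\Diamond p \lor (\Diamond s \to (\Box s \land \Diamond s))). Evaluate φ at each world:
  u (successors {w, x}): φ is false.
  v (successors {u, v, w, x}): φ is false.
  w (successors {u, v, w, x}): φ is false.
  x (successors {u, v, w}): φ is false.
For instance, at w:
  At w: \Diamond (\Diamond p \lor (\Diamond s \to (\Box s \land \Diamond s))) is true, so \neg \Diamond (\Diamond p \lor (\Diamond s \to (\Box s \land \Diamond s))) is false.
    At w: \Diamond (\Diamond p \lor (\Diamond s \to (\Box s \land \Diamond s))) requires \Diamond p \lor (\Diamond s \to (\Box s \land \Diamond s)) at some successor in {u, v, w, x}.
      \Diamond p \lor (\Diamond s \to (\Box s \land \Diamond s)) holds at u, so \Diamond (\Diamond p \lor (\Diamond s \to (\Box s \land \Diamond s))) is true at w.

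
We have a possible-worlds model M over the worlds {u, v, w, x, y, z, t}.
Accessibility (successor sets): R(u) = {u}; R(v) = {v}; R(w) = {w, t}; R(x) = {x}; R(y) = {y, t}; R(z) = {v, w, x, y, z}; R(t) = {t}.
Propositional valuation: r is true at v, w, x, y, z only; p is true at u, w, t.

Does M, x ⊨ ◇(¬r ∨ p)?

No

Recall that ◇ψ holds at a world iff ψ holds at some accessible world.
At x: ◇(¬r ∨ p) requires ¬r ∨ p at some successor in {x}.
  At x: ¬r ∨ p is false.
So ◇(¬r ∨ p) is false at x.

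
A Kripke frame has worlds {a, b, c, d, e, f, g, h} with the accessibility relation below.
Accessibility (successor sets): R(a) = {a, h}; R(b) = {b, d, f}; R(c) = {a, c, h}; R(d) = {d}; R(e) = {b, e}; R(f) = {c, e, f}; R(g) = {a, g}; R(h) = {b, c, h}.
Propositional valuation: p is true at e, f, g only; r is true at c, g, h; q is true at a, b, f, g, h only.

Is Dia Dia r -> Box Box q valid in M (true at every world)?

No

Let φ = Dia Dia r -> Box Box q. Evaluate φ at each world:
  a (successors {a, h}): φ is false.
  b (successors {b, d, f}): φ is false.
  c (successors {a, c, h}): φ is false.
  d (successors {d}): φ is true.
  e (successors {b, e}): φ is true.
  f (successors {c, e, f}): φ is false.
  g (successors {a, g}): φ is true.
  h (successors {b, c, h}): φ is false.
Detail at a (counterexample):
  At a: Dia Dia r is true, Box Box q is false, so Dia Dia r -> Box Box q is false.
    At a: Dia Dia r requires Dia r at some successor in {a, h}.
      Dia r holds at a, so Dia Dia r is true at a.
    At a: Box Box q requires Box q at every successor {a, h}.
      Box q fails at h, so Box Box q is false at a.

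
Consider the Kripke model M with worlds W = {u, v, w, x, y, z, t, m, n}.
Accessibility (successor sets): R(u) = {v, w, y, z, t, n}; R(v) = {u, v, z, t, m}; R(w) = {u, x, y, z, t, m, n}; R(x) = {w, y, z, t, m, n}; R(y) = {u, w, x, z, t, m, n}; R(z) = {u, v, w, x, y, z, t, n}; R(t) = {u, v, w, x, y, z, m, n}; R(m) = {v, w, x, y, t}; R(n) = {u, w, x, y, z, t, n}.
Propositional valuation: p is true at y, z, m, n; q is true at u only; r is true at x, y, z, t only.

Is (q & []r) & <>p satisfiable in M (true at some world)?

Recall that []ψ holds at a world iff ψ holds at every accessible world, and <>ψ holds iff ψ holds at some accessible world.
Let φ = (q & []r) & <>p. Evaluate φ at each world:
  u (successors {v, w, y, z, t, n}): φ is false.
  v (successors {u, v, z, t, m}): φ is false.
  w (successors {u, x, y, z, t, m, n}): φ is false.
  x (successors {w, y, z, t, m, n}): φ is false.
  y (successors {u, w, x, z, t, m, n}): φ is false.
  z (successors {u, v, w, x, y, z, t, n}): φ is false.
  t (successors {u, v, w, x, y, z, m, n}): φ is false.
  m (successors {v, w, x, y, t}): φ is false.
  n (successors {u, w, x, y, z, t, n}): φ is false.
For instance, at v:
  At v: q & []r is false, <>p is true, so (q & []r) & <>p is false.
    At v: q is false, []r is false, so q & []r is false.
      At v: []r requires r at every successor {u, v, z, t, m}.
        r fails at u, so []r is false at v.
    At v: <>p requires p at some successor in {u, v, z, t, m}.
      p holds at z, so <>p is true at v.

No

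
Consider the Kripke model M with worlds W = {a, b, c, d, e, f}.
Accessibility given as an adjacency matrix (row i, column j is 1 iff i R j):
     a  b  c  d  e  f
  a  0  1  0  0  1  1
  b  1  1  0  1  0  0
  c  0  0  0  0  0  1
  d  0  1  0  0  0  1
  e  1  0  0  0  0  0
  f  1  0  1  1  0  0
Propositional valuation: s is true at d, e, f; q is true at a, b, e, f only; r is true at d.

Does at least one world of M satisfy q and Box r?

Let φ = q and Box r. Evaluate φ at each world:
  a (successors {b, e, f}): φ is false.
  b (successors {a, b, d}): φ is false.
  c (successors {f}): φ is false.
  d (successors {b, f}): φ is false.
  e (successors {a}): φ is false.
  f (successors {a, c, d}): φ is false.
For instance, at b:
  At b: q is true, Box r is false, so q and Box r is false.
    At b: Box r requires r at every successor {a, b, d}.
      r fails at a, so Box r is false at b.

No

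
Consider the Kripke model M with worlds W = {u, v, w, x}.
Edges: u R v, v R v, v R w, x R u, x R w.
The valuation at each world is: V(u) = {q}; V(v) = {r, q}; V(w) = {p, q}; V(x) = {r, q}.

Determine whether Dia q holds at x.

Yes

At x: Dia q requires q at some successor in {u, w}.
  q holds at u, so Dia q is true at x.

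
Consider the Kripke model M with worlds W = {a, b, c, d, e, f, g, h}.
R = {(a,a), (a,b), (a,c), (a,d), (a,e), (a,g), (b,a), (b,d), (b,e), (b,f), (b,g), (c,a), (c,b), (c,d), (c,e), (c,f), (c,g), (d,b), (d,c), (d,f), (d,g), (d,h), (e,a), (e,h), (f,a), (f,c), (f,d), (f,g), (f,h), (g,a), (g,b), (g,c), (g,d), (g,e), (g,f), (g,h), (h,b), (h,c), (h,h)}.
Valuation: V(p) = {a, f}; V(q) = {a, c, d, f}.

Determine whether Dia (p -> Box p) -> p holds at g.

At g: Dia (p -> Box p) is true, p is false, so Dia (p -> Box p) -> p is false.
  At g: Dia (p -> Box p) requires p -> Box p at some successor in {a, b, c, d, e, f, h}.
    p -> Box p holds at b, so Dia (p -> Box p) is true at g.
      At b: p is false, Box p is false, so p -> Box p is true.

No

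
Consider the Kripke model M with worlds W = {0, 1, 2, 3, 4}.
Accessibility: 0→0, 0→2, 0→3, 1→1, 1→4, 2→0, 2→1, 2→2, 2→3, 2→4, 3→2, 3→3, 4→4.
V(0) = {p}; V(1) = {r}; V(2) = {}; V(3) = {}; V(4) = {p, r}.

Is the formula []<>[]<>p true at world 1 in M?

Yes

Recall that []ψ holds at a world iff ψ holds at every accessible world, and <>ψ holds iff ψ holds at some accessible world.
At 1: []<>[]<>p requires <>[]<>p at every successor {1, 4}.
    At 1: <>[]<>p requires []<>p at some successor in {1, 4}.
      []<>p holds at 1, so <>[]<>p is true at 1.
    At 4: <>[]<>p requires []<>p at some successor in {4}.
      []<>p holds at 4, so <>[]<>p is true at 4.
So []<>[]<>p is true at 1.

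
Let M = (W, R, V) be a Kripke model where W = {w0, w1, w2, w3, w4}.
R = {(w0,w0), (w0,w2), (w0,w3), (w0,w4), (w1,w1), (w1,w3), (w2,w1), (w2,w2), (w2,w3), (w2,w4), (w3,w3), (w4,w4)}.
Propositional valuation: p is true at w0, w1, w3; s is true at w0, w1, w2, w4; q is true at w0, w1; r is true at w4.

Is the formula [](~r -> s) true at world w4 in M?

Recall that []ψ holds at a world iff ψ holds at every accessible world, and <>ψ holds iff ψ holds at some accessible world.
At w4: [](~r -> s) requires ~r -> s at every successor {w4}.
  At w4: ~r -> s is true.
So [](~r -> s) is true at w4.

Yes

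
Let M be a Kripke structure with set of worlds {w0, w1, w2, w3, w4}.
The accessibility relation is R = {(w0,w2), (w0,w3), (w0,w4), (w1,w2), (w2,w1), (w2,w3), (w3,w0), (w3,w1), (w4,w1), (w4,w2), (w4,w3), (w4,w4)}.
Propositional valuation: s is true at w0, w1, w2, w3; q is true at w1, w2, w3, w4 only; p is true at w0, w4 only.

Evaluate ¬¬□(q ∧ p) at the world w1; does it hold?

No

At w1: ¬□(q ∧ p) is true, so ¬¬□(q ∧ p) is false.
  At w1: □(q ∧ p) is false, so ¬□(q ∧ p) is true.
    At w1: □(q ∧ p) requires q ∧ p at every successor {w2}.
      q ∧ p fails at w2, so □(q ∧ p) is false at w1.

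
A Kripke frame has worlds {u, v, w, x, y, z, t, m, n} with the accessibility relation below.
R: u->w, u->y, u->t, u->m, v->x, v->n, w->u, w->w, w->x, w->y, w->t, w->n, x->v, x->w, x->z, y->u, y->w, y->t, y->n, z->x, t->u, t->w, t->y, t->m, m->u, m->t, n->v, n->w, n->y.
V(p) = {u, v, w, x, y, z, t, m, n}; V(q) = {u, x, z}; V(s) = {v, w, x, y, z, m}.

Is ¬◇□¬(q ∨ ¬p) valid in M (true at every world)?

Let φ = ¬◇□¬(q ∨ ¬p). Evaluate φ at each world:
  u (successors {w, y, t, m}): φ is true.
  v (successors {x, n}): φ is false.
  w (successors {u, w, x, y, t, n}): φ is false.
  x (successors {v, w, z}): φ is true.
  y (successors {u, w, t, n}): φ is false.
  z (successors {x}): φ is true.
  t (successors {u, w, y, m}): φ is false.
  m (successors {u, t}): φ is false.
  n (successors {v, w, y}): φ is true.
Detail at v (counterexample):
  At v: ◇□¬(q ∨ ¬p) is true, so ¬◇□¬(q ∨ ¬p) is false.
    At v: ◇□¬(q ∨ ¬p) requires □¬(q ∨ ¬p) at some successor in {x, n}.
      □¬(q ∨ ¬p) holds at n, so ◇□¬(q ∨ ¬p) is true at v.

No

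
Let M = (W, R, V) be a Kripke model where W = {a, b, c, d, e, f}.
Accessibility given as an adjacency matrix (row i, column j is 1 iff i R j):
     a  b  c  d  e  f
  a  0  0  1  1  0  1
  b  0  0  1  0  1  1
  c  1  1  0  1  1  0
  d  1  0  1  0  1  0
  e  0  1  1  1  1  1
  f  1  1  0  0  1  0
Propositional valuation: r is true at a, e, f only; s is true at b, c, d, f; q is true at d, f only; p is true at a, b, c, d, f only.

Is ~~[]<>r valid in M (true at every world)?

Let φ = ~~[]<>r. Evaluate φ at each world:
  a (successors {c, d, f}): φ is true.
  b (successors {c, e, f}): φ is true.
  c (successors {a, b, d, e}): φ is true.
  d (successors {a, c, e}): φ is true.
  e (successors {b, c, d, e, f}): φ is true.
  f (successors {a, b, e}): φ is true.
For instance, at c:
  At c: ~[]<>r is false, so ~~[]<>r is true.
    At c: []<>r is true, so ~[]<>r is false.
      At c: []<>r requires <>r at every successor {a, b, d, e}.
        At a: <>r is true.
        At b: <>r is true.
        At d: <>r is true.
        At e: <>r is true.
      So []<>r is true at c.

Yes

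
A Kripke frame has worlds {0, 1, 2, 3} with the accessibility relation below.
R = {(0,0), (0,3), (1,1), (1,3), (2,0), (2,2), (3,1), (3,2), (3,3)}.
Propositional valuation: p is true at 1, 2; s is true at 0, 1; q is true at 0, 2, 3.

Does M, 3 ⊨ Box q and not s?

No

At 3: Box q is false, not s is true, so Box q and not s is false.
  At 3: Box q requires q at every successor {1, 2, 3}.
    q fails at 1, so Box q is false at 3.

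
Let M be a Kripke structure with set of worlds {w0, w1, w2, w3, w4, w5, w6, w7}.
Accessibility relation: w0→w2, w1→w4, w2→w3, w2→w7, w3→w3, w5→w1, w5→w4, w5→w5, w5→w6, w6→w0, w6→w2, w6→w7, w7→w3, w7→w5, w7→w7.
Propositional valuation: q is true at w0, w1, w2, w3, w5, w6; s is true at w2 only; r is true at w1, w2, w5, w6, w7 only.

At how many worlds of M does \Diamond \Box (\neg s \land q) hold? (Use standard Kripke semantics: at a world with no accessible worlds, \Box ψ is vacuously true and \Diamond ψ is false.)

Let φ = \Diamond \Box (\neg s \land q). Evaluate φ at each world:
  w0 (successors {w2}): φ is false.
  w1 (successors {w4}): φ is true.
  w2 (successors {w3, w7}): φ is true.
  w3 (successors {w3}): φ is true.
  w4 (successors ∅): φ is false.
  w5 (successors {w1, w4, w5, w6}): φ is true.
  w6 (successors {w0, w2, w7}): φ is false.
  w7 (successors {w3, w5, w7}): φ is true.
For instance, at w6:
  At w6: \Diamond \Box (\neg s \land q) requires \Box (\neg s \land q) at some successor in {w0, w2, w7}.
    At w0: \Box (\neg s \land q) is false.
    At w2: \Box (\neg s \land q) is false.
    At w7: \Box (\neg s \land q) is false.
  So \Diamond \Box (\neg s \land q) is false at w6.
Satisfying worlds: {w1, w2, w3, w5, w7}

5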